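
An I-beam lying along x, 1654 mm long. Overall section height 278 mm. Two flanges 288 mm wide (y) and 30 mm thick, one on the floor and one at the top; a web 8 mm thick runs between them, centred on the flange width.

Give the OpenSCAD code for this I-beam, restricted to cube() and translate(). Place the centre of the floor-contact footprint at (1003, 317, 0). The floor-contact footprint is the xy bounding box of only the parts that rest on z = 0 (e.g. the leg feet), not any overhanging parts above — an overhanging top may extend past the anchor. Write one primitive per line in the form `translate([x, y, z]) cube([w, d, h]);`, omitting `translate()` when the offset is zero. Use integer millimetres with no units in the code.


translate([176, 173, 0]) cube([1654, 288, 30]);
translate([176, 313, 30]) cube([1654, 8, 218]);
translate([176, 173, 248]) cube([1654, 288, 30]);


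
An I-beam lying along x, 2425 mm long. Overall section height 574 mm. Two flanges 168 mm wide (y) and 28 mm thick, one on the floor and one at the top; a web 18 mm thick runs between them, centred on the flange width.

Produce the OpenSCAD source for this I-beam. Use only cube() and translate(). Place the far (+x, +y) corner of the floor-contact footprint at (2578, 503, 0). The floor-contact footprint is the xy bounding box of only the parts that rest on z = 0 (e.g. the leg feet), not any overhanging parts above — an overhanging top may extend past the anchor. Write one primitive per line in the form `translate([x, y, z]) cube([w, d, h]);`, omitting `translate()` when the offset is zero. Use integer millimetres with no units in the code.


translate([153, 335, 0]) cube([2425, 168, 28]);
translate([153, 410, 28]) cube([2425, 18, 518]);
translate([153, 335, 546]) cube([2425, 168, 28]);


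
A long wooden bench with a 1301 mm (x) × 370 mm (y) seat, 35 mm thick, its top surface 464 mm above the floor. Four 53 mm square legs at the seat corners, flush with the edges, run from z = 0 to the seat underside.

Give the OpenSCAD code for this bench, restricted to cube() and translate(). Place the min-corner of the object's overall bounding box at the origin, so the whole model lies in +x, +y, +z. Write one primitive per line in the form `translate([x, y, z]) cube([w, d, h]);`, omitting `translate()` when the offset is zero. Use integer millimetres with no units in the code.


translate([0, 0, 429]) cube([1301, 370, 35]);
cube([53, 53, 429]);
translate([0, 317, 0]) cube([53, 53, 429]);
translate([1248, 0, 0]) cube([53, 53, 429]);
translate([1248, 317, 0]) cube([53, 53, 429]);


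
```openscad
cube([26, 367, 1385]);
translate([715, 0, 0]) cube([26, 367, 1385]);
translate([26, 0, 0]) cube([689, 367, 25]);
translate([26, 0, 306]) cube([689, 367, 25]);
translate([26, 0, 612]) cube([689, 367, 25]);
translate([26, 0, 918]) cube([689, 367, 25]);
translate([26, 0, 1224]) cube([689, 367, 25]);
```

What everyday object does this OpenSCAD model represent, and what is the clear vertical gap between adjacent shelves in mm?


A bookshelf. The clear shelf gap is 281 mm.

Two tall side panels with 5 horizontal boards between them — a bookshelf. The first two shelf undersides are at z = 0 and z = 306; with shelf thickness 25, the clear gap is 306 − 0 − 25 = 281 mm.


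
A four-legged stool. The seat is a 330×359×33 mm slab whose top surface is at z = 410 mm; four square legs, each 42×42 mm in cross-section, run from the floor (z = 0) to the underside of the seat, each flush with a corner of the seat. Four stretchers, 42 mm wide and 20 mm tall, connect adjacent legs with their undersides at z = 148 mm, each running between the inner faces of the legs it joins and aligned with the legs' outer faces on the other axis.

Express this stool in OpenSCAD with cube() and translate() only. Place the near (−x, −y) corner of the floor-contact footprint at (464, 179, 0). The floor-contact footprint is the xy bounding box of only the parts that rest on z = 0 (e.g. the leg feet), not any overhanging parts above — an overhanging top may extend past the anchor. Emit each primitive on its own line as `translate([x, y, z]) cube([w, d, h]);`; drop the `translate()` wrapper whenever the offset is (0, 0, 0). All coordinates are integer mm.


// leg_h = 410 - 33 = 377
// stretcher span = 330 - 2*42 = 246
translate([464, 179, 377]) cube([330, 359, 33]);
translate([464, 179, 0]) cube([42, 42, 377]);
translate([752, 179, 0]) cube([42, 42, 377]);
translate([464, 496, 0]) cube([42, 42, 377]);
translate([752, 496, 0]) cube([42, 42, 377]);
translate([506, 179, 148]) cube([246, 42, 20]);
translate([506, 496, 148]) cube([246, 42, 20]);
translate([464, 221, 148]) cube([42, 275, 20]);
translate([752, 221, 148]) cube([42, 275, 20]);


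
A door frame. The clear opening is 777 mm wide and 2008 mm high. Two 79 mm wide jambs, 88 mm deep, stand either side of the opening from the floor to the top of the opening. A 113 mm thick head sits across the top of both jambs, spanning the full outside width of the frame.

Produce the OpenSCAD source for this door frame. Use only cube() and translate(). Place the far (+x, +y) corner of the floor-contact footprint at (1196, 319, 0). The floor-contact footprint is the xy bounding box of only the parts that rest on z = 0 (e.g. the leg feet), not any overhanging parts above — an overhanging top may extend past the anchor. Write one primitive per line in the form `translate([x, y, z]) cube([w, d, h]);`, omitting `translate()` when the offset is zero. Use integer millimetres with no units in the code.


translate([261, 231, 0]) cube([79, 88, 2008]);
translate([1117, 231, 0]) cube([79, 88, 2008]);
translate([261, 231, 2008]) cube([935, 88, 113]);


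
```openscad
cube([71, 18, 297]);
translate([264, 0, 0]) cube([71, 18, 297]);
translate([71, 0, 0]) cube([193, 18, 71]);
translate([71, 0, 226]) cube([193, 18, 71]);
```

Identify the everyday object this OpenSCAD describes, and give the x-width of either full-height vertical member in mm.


A picture frame. The border width is 71 mm.

Four thin pieces enclosing a rectangular opening — a picture frame. The two full-height stiles are 297 mm tall; the top rail sits at z = 226 and is 71 mm tall, so the border above the opening is 297 − 226 = 71 mm, matching the stile x-width.


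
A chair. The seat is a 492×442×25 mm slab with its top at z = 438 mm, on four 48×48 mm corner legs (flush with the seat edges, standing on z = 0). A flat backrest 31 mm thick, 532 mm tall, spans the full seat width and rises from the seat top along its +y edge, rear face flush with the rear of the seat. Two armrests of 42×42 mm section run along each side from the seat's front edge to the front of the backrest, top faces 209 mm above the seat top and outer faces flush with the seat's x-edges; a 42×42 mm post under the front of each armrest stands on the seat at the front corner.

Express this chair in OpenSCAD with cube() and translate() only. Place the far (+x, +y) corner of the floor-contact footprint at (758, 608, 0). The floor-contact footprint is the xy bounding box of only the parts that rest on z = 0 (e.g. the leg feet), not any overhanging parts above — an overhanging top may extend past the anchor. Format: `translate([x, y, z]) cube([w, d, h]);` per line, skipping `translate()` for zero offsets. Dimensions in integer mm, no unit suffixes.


translate([266, 166, 413]) cube([492, 442, 25]);
translate([266, 166, 0]) cube([48, 48, 413]);
translate([710, 166, 0]) cube([48, 48, 413]);
translate([266, 560, 0]) cube([48, 48, 413]);
translate([710, 560, 0]) cube([48, 48, 413]);
translate([266, 577, 438]) cube([492, 31, 532]);
translate([266, 166, 605]) cube([42, 411, 42]);
translate([716, 166, 605]) cube([42, 411, 42]);
translate([266, 166, 438]) cube([42, 42, 167]);
translate([716, 166, 438]) cube([42, 42, 167]);


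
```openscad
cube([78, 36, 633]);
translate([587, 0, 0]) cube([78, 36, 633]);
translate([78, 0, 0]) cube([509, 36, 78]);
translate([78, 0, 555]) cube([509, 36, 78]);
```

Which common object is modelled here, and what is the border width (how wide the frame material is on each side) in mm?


A picture frame. The border width is 78 mm.

Four thin pieces enclosing a rectangular opening — a picture frame. The two full-height stiles are 633 mm tall; the top rail sits at z = 555 and is 78 mm tall, so the border above the opening is 633 − 555 = 78 mm, matching the stile x-width.


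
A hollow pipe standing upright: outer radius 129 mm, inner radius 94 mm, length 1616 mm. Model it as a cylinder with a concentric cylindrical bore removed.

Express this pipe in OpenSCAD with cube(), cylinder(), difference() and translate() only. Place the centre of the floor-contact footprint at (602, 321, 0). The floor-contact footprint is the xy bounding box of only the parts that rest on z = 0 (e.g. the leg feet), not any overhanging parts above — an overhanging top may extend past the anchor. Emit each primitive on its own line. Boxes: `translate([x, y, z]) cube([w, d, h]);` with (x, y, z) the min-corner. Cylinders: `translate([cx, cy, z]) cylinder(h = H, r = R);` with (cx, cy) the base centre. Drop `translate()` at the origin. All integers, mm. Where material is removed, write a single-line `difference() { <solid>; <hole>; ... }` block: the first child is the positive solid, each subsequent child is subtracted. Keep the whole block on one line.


difference() { translate([602, 321, 0]) cylinder(h = 1616, r = 129); translate([602, 321, 0]) cylinder(h = 1616, r = 94); }


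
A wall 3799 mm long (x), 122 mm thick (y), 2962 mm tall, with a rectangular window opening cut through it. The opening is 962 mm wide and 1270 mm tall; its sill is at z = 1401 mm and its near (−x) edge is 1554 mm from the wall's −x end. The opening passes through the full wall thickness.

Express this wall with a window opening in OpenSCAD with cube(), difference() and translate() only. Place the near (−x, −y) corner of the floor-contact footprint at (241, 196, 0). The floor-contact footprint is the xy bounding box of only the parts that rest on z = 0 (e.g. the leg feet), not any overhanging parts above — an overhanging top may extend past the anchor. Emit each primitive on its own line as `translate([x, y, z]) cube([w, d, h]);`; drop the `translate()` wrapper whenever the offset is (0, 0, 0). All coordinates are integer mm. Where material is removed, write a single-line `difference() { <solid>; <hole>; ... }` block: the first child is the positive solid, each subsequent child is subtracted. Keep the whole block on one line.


difference() { translate([241, 196, 0]) cube([3799, 122, 2962]); translate([1795, 196, 1401]) cube([962, 122, 1270]); }


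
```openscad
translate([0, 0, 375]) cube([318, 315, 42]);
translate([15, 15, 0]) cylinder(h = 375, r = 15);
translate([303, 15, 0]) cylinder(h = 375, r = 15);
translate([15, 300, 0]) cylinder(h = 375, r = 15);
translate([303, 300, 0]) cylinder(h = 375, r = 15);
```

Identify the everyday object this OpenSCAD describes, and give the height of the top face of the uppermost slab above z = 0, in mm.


A stool. The seat height is 417 mm.

A 318×315×42 slab at z = 375 on four corner cylinders — a stool. The seat top is 375 + 42 = 417 mm.


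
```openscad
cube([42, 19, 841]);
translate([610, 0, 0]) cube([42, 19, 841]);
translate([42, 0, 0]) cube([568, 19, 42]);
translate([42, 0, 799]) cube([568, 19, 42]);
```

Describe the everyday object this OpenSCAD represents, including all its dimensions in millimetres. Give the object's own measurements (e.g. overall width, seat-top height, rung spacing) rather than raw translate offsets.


A rectangular picture frame lying in the x–z plane (depth along y). The opening is 568 mm wide (x) by 757 mm tall (z), surrounded by a border 42 mm wide on all four sides. The frame is 19 mm deep and is made of two full-height vertical stiles with two horizontal rails fitted between them.


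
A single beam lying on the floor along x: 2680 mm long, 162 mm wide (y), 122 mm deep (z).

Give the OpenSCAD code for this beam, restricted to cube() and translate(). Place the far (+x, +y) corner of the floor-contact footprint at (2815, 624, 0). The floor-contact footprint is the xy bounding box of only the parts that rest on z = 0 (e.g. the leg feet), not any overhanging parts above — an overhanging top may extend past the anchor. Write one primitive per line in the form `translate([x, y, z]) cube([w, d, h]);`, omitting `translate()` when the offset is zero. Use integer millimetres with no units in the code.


translate([135, 462, 0]) cube([2680, 162, 122]);


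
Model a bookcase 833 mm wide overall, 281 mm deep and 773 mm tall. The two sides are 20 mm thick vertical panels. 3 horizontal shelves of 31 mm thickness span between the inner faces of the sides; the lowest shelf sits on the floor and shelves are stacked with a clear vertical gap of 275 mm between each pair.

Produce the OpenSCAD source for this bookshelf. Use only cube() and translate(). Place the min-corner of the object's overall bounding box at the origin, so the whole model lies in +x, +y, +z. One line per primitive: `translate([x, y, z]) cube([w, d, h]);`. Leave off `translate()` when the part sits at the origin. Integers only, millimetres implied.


cube([20, 281, 773]);
translate([813, 0, 0]) cube([20, 281, 773]);
translate([20, 0, 0]) cube([793, 281, 31]);
translate([20, 0, 306]) cube([793, 281, 31]);
translate([20, 0, 612]) cube([793, 281, 31]);


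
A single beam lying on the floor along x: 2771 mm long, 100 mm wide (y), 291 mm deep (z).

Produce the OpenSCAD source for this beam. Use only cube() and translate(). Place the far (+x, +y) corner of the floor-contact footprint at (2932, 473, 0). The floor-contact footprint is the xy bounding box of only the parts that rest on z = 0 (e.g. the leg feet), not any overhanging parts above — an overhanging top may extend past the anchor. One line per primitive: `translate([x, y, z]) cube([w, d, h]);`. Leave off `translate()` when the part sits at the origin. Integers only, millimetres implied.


translate([161, 373, 0]) cube([2771, 100, 291]);


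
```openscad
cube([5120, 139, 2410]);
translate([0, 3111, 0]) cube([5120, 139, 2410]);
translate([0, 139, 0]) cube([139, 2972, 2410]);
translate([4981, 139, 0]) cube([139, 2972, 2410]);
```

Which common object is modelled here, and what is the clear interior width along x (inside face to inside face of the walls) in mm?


A house (or room) frame. The interior width is 4842 mm.

Four 2410 mm walls enclosing a rectangle with no floor or roof — a room or house frame. Outside width is 5120 mm and wall thickness is 139 mm, so the interior width is 5120 − 2 × 139 = 4842 mm.


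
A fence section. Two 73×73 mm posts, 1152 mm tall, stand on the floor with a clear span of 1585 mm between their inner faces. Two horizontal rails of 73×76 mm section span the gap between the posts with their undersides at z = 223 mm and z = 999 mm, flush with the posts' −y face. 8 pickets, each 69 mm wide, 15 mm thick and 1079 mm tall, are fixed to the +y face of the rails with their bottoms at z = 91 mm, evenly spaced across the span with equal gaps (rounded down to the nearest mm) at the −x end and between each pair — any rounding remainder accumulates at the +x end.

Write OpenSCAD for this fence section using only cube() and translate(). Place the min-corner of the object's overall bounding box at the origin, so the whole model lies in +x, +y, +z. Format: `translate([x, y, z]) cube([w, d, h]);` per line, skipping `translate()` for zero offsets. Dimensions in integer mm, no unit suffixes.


cube([73, 73, 1152]);
translate([1658, 0, 0]) cube([73, 73, 1152]);
translate([73, 0, 223]) cube([1585, 73, 76]);
translate([73, 0, 999]) cube([1585, 73, 76]);
translate([187, 73, 91]) cube([69, 15, 1079]);
translate([370, 73, 91]) cube([69, 15, 1079]);
translate([553, 73, 91]) cube([69, 15, 1079]);
translate([736, 73, 91]) cube([69, 15, 1079]);
translate([919, 73, 91]) cube([69, 15, 1079]);
translate([1102, 73, 91]) cube([69, 15, 1079]);
translate([1285, 73, 91]) cube([69, 15, 1079]);
translate([1468, 73, 91]) cube([69, 15, 1079]);


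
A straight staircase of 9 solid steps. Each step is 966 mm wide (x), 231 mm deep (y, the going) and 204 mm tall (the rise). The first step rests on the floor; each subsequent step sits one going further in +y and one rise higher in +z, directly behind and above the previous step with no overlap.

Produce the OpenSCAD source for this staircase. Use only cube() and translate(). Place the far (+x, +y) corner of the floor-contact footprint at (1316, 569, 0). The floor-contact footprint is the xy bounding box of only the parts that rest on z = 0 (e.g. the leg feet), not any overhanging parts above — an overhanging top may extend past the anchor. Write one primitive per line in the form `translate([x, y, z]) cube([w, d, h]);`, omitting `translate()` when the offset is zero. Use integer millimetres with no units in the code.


translate([350, 338, 0]) cube([966, 231, 204]);
translate([350, 569, 204]) cube([966, 231, 204]);
translate([350, 800, 408]) cube([966, 231, 204]);
translate([350, 1031, 612]) cube([966, 231, 204]);
translate([350, 1262, 816]) cube([966, 231, 204]);
translate([350, 1493, 1020]) cube([966, 231, 204]);
translate([350, 1724, 1224]) cube([966, 231, 204]);
translate([350, 1955, 1428]) cube([966, 231, 204]);
translate([350, 2186, 1632]) cube([966, 231, 204]);


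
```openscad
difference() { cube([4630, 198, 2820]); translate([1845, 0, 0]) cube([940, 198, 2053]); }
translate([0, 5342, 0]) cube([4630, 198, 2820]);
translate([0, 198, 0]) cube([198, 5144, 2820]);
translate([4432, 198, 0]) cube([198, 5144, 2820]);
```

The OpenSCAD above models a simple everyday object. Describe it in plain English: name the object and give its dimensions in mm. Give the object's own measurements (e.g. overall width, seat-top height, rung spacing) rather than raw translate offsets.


A single room: four walls, each 2820 mm tall and 198 mm thick, enclosing an outside footprint 4630×5540 mm (x × y), no floor or roof. The front and back walls (−y and +y sides) run the full x-width; the side walls fit between their inner faces. A door opening 940 mm wide and 2053 mm tall is cut through the front wall from the floor up, its −x edge 1845 mm from the wall's −x end.


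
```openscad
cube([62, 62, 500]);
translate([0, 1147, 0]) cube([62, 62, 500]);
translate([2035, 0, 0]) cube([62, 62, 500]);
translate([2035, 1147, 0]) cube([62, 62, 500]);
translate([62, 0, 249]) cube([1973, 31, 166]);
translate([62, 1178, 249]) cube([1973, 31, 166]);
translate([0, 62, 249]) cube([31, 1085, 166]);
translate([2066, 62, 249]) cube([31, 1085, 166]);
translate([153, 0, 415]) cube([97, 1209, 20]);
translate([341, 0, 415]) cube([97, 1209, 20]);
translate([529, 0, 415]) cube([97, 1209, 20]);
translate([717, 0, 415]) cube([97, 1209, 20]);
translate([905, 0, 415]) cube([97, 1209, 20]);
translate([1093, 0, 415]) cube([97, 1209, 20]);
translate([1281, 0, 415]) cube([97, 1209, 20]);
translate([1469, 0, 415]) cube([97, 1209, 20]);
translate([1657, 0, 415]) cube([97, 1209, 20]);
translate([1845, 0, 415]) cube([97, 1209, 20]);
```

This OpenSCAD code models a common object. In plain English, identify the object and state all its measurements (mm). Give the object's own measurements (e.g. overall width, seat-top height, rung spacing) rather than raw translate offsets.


A bed frame 2097 mm long (x) by 1209 mm wide (y). Four 62×62 mm corner posts, 500 mm tall, at the corners of the footprint. Four rails of 31 mm thickness and 166 mm height run between adjacent posts with their undersides at z = 249 mm, their outer faces flush with the outside of the frame (the two x-running rails run between the posts' inner faces; the two y-running rails run between the posts' inner faces). 10 slats, each 97 mm wide (x) and 20 mm thick, lie across the top of the two x-running rails, running the full 1209 mm width of the frame in y; along x they sit between the end posts with a 91 mm gap after the −x posts and between neighbouring slats, leaving 93 mm before the +x posts.


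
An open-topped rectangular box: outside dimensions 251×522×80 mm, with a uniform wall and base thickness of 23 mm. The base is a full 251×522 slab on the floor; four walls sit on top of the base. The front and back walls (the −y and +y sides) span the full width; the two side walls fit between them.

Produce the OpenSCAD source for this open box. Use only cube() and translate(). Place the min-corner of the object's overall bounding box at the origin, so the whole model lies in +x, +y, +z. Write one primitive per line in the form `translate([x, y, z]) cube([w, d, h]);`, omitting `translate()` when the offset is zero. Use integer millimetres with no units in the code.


cube([251, 522, 23]);
translate([0, 0, 23]) cube([251, 23, 57]);
translate([0, 499, 23]) cube([251, 23, 57]);
translate([0, 23, 23]) cube([23, 476, 57]);
translate([228, 23, 23]) cube([23, 476, 57]);


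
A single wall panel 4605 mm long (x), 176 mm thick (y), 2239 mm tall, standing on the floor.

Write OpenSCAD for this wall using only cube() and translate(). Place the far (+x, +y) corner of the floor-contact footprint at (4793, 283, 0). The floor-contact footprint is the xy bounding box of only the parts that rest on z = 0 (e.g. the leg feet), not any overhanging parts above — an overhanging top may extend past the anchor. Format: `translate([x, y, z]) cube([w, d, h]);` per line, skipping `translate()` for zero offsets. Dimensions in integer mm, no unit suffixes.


translate([188, 107, 0]) cube([4605, 176, 2239]);


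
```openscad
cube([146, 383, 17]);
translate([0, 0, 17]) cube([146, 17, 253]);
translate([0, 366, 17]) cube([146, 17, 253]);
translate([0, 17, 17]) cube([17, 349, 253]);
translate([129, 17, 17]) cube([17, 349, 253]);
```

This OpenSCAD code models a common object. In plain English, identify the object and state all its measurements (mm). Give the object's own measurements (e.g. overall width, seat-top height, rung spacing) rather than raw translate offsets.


An open-topped rectangular box: outside dimensions 146×383×270 mm, with a uniform wall and base thickness of 17 mm. The base is a full 146×383 slab on the floor; four walls sit on top of the base. The front and back walls (the −y and +y sides) span the full width; the two side walls fit between them.


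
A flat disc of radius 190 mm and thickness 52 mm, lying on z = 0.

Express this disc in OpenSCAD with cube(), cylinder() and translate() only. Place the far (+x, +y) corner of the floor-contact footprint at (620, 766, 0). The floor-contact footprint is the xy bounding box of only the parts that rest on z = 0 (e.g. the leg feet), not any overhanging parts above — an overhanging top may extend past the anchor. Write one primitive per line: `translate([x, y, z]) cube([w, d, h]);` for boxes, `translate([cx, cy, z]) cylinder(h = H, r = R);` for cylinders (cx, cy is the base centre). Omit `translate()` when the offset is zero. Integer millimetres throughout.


translate([430, 576, 0]) cylinder(h = 52, r = 190);


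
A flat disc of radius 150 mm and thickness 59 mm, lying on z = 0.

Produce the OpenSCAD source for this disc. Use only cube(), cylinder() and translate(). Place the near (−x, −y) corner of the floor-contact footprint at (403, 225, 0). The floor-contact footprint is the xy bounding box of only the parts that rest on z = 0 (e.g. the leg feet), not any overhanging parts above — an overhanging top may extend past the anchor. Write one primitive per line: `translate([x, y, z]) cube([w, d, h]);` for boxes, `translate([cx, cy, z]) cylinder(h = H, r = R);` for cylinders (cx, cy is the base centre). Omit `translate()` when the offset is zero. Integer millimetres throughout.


translate([553, 375, 0]) cylinder(h = 59, r = 150);


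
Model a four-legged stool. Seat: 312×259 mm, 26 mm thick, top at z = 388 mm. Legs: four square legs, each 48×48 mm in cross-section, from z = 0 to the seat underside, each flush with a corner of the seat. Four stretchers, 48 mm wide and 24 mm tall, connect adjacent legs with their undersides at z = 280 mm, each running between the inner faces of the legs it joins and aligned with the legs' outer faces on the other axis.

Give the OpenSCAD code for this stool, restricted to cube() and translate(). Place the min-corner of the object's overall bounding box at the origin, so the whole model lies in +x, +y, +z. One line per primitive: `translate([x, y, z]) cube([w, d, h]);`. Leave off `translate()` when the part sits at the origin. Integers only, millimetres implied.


// leg_h = 388 - 26 = 362
// stretcher span = 312 - 2*48 = 216
translate([0, 0, 362]) cube([312, 259, 26]);
cube([48, 48, 362]);
translate([264, 0, 0]) cube([48, 48, 362]);
translate([0, 211, 0]) cube([48, 48, 362]);
translate([264, 211, 0]) cube([48, 48, 362]);
translate([48, 0, 280]) cube([216, 48, 24]);
translate([48, 211, 280]) cube([216, 48, 24]);
translate([0, 48, 280]) cube([48, 163, 24]);
translate([264, 48, 280]) cube([48, 163, 24]);


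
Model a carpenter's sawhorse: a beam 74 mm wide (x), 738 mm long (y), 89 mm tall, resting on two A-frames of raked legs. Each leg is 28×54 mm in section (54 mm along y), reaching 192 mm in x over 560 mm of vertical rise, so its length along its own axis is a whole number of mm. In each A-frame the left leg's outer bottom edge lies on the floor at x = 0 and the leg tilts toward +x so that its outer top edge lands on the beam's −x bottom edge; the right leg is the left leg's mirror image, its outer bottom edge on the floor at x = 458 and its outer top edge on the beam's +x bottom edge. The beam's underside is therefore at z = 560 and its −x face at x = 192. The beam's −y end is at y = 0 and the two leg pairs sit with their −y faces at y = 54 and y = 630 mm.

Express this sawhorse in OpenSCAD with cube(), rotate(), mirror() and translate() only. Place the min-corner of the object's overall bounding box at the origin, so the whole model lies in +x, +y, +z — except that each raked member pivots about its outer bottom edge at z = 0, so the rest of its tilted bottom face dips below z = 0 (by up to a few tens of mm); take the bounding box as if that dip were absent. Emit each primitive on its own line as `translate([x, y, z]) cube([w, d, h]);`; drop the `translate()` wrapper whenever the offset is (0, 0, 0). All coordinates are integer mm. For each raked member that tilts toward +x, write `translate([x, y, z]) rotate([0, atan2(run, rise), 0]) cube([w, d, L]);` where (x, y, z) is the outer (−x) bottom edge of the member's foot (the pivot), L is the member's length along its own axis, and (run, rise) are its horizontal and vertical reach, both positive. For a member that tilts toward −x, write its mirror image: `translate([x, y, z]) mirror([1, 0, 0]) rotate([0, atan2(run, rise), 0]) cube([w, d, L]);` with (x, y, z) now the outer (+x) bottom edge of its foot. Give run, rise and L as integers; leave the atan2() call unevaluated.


translate([192, 0, 560]) cube([74, 738, 89]);
translate([0, 54, 0]) rotate([0, atan2(192, 560), 0]) cube([28, 54, 592]);
translate([458, 54, 0]) mirror([1, 0, 0]) rotate([0, atan2(192, 560), 0]) cube([28, 54, 592]);
translate([0, 630, 0]) rotate([0, atan2(192, 560), 0]) cube([28, 54, 592]);
translate([458, 630, 0]) mirror([1, 0, 0]) rotate([0, atan2(192, 560), 0]) cube([28, 54, 592]);


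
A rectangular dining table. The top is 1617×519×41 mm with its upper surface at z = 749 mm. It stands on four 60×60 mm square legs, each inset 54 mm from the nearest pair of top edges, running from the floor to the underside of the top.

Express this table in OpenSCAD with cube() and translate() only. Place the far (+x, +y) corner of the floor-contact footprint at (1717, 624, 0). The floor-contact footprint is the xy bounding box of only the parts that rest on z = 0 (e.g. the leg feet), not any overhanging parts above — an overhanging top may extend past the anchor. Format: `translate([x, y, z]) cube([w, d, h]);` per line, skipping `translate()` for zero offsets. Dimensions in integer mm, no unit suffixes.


translate([154, 159, 708]) cube([1617, 519, 41]);
translate([208, 213, 0]) cube([60, 60, 708]);
translate([1657, 213, 0]) cube([60, 60, 708]);
translate([208, 564, 0]) cube([60, 60, 708]);
translate([1657, 564, 0]) cube([60, 60, 708]);


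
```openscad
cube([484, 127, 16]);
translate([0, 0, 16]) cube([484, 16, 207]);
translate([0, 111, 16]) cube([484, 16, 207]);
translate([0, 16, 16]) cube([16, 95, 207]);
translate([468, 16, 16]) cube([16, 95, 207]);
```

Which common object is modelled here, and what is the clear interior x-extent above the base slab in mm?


An open box. The internal width is 452 mm.

A 484×127 base slab with four walls standing on it — an open box. The base is 484 mm wide and the walls are 16 mm thick, so the internal width is 484 − 2 × 16 = 452 mm.


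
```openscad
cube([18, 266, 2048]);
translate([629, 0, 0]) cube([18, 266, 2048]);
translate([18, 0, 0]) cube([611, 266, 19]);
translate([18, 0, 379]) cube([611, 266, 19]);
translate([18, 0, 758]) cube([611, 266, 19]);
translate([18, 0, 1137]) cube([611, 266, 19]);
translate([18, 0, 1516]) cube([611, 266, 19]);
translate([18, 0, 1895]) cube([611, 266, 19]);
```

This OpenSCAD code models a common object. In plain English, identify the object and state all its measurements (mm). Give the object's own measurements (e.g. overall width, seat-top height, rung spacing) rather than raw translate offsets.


An open bookshelf. Two side panels, each 18 mm thick, 266 mm deep and 2048 mm tall, stand 647 mm apart (outside-to-outside). Between them sit 6 shelves, each 19 mm thick and 266 mm deep, spanning the full gap between the sides. The bottom shelf rests on the floor (its underside at z = 0) and the clear gap between one shelf's top and the next shelf's underside is 360 mm.


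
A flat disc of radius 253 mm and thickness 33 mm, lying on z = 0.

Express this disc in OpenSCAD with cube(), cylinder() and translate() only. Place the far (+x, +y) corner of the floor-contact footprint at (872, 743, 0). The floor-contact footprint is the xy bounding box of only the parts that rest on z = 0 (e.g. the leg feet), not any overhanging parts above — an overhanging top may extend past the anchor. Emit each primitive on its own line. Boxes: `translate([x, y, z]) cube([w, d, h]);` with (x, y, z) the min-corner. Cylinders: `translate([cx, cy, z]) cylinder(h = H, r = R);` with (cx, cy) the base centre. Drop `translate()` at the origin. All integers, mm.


translate([619, 490, 0]) cylinder(h = 33, r = 253);


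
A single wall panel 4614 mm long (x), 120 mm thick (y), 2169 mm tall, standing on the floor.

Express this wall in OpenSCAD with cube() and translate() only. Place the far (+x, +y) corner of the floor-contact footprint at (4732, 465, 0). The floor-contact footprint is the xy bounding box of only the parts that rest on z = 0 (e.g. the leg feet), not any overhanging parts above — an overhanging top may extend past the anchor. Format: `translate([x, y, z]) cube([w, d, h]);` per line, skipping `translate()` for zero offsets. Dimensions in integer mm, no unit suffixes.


translate([118, 345, 0]) cube([4614, 120, 2169]);


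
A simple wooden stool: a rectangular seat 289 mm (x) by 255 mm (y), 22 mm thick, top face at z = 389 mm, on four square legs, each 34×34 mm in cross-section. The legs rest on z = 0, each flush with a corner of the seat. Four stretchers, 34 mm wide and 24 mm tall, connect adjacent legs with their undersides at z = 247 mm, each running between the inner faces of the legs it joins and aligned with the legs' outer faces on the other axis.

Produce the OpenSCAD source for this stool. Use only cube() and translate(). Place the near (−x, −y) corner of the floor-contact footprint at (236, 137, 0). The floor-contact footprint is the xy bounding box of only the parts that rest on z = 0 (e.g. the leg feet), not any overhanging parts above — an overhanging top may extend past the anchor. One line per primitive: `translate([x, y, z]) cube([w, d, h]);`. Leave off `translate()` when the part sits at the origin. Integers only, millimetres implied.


// leg_h = 389 - 22 = 367
// stretcher span = 289 - 2*34 = 221
translate([236, 137, 367]) cube([289, 255, 22]);
translate([236, 137, 0]) cube([34, 34, 367]);
translate([491, 137, 0]) cube([34, 34, 367]);
translate([236, 358, 0]) cube([34, 34, 367]);
translate([491, 358, 0]) cube([34, 34, 367]);
translate([270, 137, 247]) cube([221, 34, 24]);
translate([270, 358, 247]) cube([221, 34, 24]);
translate([236, 171, 247]) cube([34, 187, 24]);
translate([491, 171, 247]) cube([34, 187, 24]);


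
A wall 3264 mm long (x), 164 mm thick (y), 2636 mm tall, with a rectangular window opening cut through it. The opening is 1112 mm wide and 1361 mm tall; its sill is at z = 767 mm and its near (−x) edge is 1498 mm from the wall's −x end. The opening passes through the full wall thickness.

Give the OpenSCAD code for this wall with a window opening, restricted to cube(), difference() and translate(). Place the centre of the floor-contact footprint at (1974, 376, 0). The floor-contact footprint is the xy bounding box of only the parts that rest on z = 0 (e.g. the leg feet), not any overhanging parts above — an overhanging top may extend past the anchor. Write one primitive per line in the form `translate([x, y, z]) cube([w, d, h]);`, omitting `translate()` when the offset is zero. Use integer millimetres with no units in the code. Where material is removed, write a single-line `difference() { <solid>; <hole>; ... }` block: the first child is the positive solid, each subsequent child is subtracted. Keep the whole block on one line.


difference() { translate([342, 294, 0]) cube([3264, 164, 2636]); translate([1840, 294, 767]) cube([1112, 164, 1361]); }


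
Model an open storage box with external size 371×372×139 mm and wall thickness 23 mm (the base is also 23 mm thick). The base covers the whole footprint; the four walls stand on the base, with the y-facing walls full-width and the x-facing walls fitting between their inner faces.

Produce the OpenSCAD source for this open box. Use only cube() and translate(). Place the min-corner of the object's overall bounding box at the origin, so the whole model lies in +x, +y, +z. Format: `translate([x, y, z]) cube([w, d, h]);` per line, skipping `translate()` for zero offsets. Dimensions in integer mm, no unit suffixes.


cube([371, 372, 23]);
translate([0, 0, 23]) cube([371, 23, 116]);
translate([0, 349, 23]) cube([371, 23, 116]);
translate([0, 23, 23]) cube([23, 326, 116]);
translate([348, 23, 23]) cube([23, 326, 116]);


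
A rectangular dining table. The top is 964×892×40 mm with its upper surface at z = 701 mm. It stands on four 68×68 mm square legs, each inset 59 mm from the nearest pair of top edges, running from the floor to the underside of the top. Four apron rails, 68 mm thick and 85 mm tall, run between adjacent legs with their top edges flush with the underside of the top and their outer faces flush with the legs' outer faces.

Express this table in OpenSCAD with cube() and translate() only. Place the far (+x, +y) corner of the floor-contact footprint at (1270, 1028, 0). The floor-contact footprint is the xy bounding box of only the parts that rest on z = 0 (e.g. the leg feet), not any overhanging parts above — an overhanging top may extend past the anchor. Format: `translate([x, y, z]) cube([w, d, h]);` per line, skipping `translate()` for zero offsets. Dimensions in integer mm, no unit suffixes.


// leg_h = 701 - 40 = 661
// apron z = 661 - 85 = 576
translate([365, 195, 661]) cube([964, 892, 40]);
translate([424, 254, 0]) cube([68, 68, 661]);
translate([1202, 254, 0]) cube([68, 68, 661]);
translate([424, 960, 0]) cube([68, 68, 661]);
translate([1202, 960, 0]) cube([68, 68, 661]);
translate([492, 254, 576]) cube([710, 68, 85]);
translate([492, 960, 576]) cube([710, 68, 85]);
translate([424, 322, 576]) cube([68, 638, 85]);
translate([1202, 322, 576]) cube([68, 638, 85]);


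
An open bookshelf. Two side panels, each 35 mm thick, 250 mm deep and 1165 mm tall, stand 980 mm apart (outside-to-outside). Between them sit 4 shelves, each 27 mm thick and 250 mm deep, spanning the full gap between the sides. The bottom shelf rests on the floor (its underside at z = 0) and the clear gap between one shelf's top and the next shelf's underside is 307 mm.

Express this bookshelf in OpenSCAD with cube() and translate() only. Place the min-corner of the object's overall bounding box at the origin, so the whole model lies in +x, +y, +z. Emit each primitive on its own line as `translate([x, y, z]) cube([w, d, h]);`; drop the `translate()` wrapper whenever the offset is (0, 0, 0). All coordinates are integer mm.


cube([35, 250, 1165]);
translate([945, 0, 0]) cube([35, 250, 1165]);
translate([35, 0, 0]) cube([910, 250, 27]);
translate([35, 0, 334]) cube([910, 250, 27]);
translate([35, 0, 668]) cube([910, 250, 27]);
translate([35, 0, 1002]) cube([910, 250, 27]);


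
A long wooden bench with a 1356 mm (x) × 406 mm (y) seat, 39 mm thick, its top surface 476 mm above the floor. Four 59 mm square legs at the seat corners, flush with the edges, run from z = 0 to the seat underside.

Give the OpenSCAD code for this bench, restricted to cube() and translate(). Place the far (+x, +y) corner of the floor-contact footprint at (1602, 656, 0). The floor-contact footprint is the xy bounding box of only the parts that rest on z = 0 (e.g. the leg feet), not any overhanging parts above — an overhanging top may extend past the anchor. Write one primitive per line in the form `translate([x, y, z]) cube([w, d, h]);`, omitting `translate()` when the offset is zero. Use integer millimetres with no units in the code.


// leg_h = 476 − 39 = 437
translate([246, 250, 437]) cube([1356, 406, 39]);
translate([246, 250, 0]) cube([59, 59, 437]);
translate([246, 597, 0]) cube([59, 59, 437]);
translate([1543, 250, 0]) cube([59, 59, 437]);
translate([1543, 597, 0]) cube([59, 59, 437]);


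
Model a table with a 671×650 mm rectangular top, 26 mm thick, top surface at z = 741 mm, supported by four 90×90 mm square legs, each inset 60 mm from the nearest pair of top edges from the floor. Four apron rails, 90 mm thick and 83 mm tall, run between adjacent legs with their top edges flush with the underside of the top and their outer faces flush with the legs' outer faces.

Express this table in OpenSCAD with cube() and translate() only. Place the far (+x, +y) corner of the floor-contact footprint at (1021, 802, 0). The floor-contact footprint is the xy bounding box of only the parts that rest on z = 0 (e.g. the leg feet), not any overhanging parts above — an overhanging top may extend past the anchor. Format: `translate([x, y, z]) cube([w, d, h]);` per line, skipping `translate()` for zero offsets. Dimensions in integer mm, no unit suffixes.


// leg_h = 741 - 26 = 715
// apron z = 715 - 83 = 632
translate([410, 212, 715]) cube([671, 650, 26]);
translate([470, 272, 0]) cube([90, 90, 715]);
translate([931, 272, 0]) cube([90, 90, 715]);
translate([470, 712, 0]) cube([90, 90, 715]);
translate([931, 712, 0]) cube([90, 90, 715]);
translate([560, 272, 632]) cube([371, 90, 83]);
translate([560, 712, 632]) cube([371, 90, 83]);
translate([470, 362, 632]) cube([90, 350, 83]);
translate([931, 362, 632]) cube([90, 350, 83]);


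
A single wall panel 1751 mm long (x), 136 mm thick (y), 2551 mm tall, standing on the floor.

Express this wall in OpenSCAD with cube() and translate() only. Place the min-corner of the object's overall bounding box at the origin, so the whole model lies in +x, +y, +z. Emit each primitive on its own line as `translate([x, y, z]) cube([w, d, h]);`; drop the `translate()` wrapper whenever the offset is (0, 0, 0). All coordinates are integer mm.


cube([1751, 136, 2551]);


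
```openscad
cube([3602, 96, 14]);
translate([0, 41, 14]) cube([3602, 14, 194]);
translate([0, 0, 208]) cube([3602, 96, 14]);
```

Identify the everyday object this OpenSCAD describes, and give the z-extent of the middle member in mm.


An I-beam. The web height is 194 mm.

Two wide flanges with a thin centred web — an I-beam. Overall 222 mm minus two 14 mm flanges gives a web of 222 − 2·14 = 194 mm.
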